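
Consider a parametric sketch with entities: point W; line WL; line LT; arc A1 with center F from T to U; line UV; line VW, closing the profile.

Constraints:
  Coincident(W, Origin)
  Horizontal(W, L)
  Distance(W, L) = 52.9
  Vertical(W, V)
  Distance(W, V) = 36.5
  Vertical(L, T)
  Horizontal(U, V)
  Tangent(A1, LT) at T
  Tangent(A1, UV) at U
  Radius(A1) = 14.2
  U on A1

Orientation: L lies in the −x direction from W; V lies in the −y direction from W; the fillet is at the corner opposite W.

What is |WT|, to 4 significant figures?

57.41

The virtual corner opposite W is at (-52.90, -36.50). A1 meets LT tangentially, so FT is at right angles to LT and since A1 is tangent to UV there, FU ⟂ UV, with radius 14.2, so the center F sits 14.2 in from both sides at F = (-38.70, -22.30). That places the tangent points at T = (-52.90, -22.30) on LT and U = (-38.70, -36.50) on UV. Then |WT| = |T − W| = 57.41.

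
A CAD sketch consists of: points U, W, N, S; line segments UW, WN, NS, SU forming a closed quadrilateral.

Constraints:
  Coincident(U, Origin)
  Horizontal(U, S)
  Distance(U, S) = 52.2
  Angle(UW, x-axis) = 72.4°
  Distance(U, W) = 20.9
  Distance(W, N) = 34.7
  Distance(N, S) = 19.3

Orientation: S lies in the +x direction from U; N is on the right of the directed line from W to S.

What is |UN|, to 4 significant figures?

33.10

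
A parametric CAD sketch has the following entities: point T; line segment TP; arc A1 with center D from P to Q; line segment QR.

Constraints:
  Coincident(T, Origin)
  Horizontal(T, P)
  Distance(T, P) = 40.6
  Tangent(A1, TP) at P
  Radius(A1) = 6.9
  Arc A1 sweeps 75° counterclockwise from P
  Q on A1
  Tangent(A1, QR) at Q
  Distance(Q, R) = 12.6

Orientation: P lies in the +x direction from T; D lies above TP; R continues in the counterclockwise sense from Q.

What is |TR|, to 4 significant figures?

53.40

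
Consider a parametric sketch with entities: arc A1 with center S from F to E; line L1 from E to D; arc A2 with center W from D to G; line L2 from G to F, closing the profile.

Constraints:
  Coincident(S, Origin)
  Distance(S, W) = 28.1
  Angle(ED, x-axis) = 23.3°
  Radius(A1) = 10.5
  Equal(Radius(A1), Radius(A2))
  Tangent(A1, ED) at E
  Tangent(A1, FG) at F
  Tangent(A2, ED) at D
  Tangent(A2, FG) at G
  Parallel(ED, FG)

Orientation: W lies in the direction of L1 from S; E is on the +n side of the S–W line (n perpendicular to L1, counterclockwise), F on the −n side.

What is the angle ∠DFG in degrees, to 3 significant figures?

36.8°

The slot axis is L1's direction at 23.3°, so u = (cos 23.3°, sin 23.3°) = (0.918, 0.396) and n = (−sin 23.3°, cos 23.3°) = (-0.396, 0.918). S is at the origin and W lies 28.1 along u from S, so W = 28.1·u = (25.8, 11.1). Tangency of A1 to both parallel lines with radius 10.5 puts E and F at S ± 10.5·n: E = (-4.15, 9.64), F = (4.15, -9.64). Equal radii place D and G the same way about W: D = W + 10.5·n = (21.7, 20.8), G = W − 10.5·n = (30.0, 1.47). Then cos ∠DFG = FD·FG / (|FD||FG|), giving 36.8°.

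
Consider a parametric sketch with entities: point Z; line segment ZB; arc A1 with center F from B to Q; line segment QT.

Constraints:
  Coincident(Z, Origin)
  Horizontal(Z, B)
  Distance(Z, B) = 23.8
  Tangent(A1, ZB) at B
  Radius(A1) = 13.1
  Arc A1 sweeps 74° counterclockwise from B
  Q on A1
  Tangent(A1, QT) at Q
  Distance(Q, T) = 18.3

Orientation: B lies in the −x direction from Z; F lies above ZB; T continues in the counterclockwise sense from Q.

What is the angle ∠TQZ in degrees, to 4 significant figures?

114.3°

Z is at the origin; ZB is horizontal with |ZB| = 23.8 and B on the −x side, so B = (-23.80, 0.000). A1 meets ZB tangentially, so FB is at right angles to ZB, so F = B + (0, 13.1) = (-23.80, 13.10). On A1, B sits at bearing -90° from F; a 74° counterclockwise sweep puts Q at bearing -16°, so Q = F + 13.1·(cos -16°, sin -16°) = (-11.21, 9.489). Tangency of A1 to QT means the radius FQ is perpendicular to QT, so QT runs along (−sin -16°, cos -16°); with |QT| = 18.3, T = (-6.163, 27.08). Then cos ∠TQZ = QT·QZ / (|QT||QZ|), giving 114.3°.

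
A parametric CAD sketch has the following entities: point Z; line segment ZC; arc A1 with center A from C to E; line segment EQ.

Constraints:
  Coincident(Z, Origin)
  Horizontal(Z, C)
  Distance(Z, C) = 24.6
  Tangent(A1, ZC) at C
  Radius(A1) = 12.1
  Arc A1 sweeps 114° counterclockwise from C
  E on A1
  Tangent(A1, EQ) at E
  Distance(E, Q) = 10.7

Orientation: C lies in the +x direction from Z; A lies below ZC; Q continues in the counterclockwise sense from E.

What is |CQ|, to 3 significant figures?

27.6

Z is at the origin; ZC is horizontal with |ZC| = 24.6 and C on the +x side, so C = (24.6, 0.00). A1 meets ZC tangentially, so AC is at right angles to ZC, so A = C + (0, -12.1) = (24.6, -12.1). On A1, C sits at bearing 90° from A; a 114° counterclockwise sweep puts E at bearing 204°, so E = A + 12.1·(cos 204°, sin 204°) = (13.5, -17.0). A1 meets EQ tangentially, so AE is at right angles to EQ, so EQ runs along (−sin 204°, cos 204°); with |EQ| = 10.7, Q = (17.9, -26.8). Then |CQ| = |Q − C| = 27.6.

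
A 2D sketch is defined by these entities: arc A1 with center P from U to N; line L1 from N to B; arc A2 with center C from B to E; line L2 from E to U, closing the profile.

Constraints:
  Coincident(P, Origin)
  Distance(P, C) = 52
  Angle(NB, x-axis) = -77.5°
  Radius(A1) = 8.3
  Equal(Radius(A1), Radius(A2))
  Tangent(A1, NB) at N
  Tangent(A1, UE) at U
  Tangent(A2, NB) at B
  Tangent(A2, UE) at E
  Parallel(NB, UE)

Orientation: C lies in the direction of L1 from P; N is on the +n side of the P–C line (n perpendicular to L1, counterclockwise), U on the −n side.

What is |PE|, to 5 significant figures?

52.658

Tangency of A1 to both parallel lines with radius 8.3 puts N and U at P ± 8.3·n: N = (8.1033, 1.7964), U = (-8.1033, -1.7964). Equal radii place B and E the same way about C: B = C + 8.3·n = (19.358, -48.971), E = C − 8.3·n = (3.1516, -52.564). Then |PE| = |E − P| = 52.658.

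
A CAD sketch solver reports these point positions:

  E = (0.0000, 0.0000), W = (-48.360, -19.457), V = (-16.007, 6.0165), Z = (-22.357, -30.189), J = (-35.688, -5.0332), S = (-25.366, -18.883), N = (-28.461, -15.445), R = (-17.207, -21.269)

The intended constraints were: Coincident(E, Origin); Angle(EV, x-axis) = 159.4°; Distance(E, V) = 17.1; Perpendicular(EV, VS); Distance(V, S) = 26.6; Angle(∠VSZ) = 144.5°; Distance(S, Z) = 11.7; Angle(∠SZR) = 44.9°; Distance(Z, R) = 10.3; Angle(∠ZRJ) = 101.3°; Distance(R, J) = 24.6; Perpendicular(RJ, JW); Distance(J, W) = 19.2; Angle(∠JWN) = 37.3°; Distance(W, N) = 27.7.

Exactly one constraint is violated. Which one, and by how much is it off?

Distance(W, N) = 27.7 — off by 7.40.

E = (0.00, 0.00) ✓; EV at 159.4° ✓; |EV| = 17.10 ✓; ∠(EV, VS) = 90.00° ✓; |VS| = 26.60 ✓; ∠VSZ = 144.5° ✓; |SZ| = 11.70 ✓; ∠SZR = 44.90° ✓; |ZR| = 10.30 ✓; ∠ZRJ = 101.3° ✓; |RJ| = 24.60 ✓; ∠(RJ, JW) = 90.00° ✓; |JW| = 19.20 ✓; ∠JWN = 37.30° ✓; |WN| = 20.30 ✗.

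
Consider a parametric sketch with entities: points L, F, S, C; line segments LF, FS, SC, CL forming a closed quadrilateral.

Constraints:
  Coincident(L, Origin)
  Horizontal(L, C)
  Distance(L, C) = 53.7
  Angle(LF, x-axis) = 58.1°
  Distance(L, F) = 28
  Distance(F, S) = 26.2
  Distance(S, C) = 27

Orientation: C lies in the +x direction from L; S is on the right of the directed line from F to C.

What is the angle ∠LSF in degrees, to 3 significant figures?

63.9°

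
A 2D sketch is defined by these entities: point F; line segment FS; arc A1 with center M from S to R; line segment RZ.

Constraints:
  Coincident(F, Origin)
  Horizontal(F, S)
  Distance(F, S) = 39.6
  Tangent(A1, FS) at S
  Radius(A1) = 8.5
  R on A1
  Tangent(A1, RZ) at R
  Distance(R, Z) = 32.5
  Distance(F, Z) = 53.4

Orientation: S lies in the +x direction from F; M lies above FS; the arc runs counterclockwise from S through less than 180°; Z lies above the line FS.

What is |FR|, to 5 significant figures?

48.824

Checks: |MS| = 8.500 ✓; |MR| = 8.500 ✓; ∠(MR, RZ) = 90.00° ✓; |RZ| = 32.50 ✓; |FZ| = 53.40 ✓.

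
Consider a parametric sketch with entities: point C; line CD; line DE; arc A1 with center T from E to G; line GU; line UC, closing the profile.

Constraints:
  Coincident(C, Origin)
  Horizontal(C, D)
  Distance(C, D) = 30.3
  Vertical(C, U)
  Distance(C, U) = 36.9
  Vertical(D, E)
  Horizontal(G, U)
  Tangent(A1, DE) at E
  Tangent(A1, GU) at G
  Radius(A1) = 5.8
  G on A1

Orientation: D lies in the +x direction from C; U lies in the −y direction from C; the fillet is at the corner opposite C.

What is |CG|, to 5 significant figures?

44.293

C is at the origin; C and D share the same y with |CD| = 30.3 and D on the +x side, so D = (30.300, 0.0000). CU is vertical with |CU| = 36.9 and U on the −y side, so U = (0.0000, -36.900). The virtual corner opposite C is at (30.300, -36.900). A1 meets DE tangentially, so TE is at right angles to DE and the tangent condition forces TG to be normal to GU, with radius 5.8, so the center T sits 5.8 in from both sides at T = (24.500, -31.100). That places the tangent points at E = (30.300, -31.100) on DE and G = (24.500, -36.900) on GU. Then |CG| = |G − C| = 44.293.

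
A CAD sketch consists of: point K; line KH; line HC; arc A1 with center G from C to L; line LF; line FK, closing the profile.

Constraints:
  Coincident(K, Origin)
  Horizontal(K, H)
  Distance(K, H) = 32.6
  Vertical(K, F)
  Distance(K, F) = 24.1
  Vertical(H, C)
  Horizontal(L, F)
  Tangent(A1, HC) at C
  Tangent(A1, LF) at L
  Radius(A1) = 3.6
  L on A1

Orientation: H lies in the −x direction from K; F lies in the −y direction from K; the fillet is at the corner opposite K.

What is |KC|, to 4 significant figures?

38.51

The virtual corner opposite K is at (-32.60, -24.10). Tangency of A1 to HC means the radius GC is perpendicular to HC and the tangent condition forces GL to be normal to LF, with radius 3.6, so the center G sits 3.6 in from both sides at G = (-29.00, -20.50). That places the tangent points at C = (-32.60, -20.50) on HC and L = (-29.00, -24.10) on LF. Then |KC| = |C − K| = 38.51.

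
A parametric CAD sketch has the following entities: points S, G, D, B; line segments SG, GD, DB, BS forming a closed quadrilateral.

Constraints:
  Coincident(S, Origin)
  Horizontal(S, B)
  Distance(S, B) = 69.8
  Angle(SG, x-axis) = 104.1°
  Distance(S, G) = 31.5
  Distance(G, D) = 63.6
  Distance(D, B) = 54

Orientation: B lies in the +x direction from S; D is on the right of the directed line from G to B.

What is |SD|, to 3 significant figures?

33.9

Checks: |SB| = 69.80 ✓; |SG| = 31.50 ✓; |GD| = 63.60 ✓; |DB| = 54.00 ✓.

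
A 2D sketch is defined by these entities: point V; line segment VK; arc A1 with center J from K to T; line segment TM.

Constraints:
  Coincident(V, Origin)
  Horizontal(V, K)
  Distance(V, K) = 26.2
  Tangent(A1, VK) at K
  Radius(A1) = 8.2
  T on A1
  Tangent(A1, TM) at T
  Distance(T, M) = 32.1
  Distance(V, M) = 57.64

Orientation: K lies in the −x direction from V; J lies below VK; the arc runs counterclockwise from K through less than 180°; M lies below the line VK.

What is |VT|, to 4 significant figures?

34.17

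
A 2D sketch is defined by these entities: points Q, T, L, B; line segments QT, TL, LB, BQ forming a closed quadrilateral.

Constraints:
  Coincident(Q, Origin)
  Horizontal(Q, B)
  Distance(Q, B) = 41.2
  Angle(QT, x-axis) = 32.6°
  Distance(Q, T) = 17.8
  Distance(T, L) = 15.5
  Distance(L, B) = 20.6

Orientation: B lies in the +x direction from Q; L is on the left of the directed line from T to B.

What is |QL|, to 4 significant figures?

33.25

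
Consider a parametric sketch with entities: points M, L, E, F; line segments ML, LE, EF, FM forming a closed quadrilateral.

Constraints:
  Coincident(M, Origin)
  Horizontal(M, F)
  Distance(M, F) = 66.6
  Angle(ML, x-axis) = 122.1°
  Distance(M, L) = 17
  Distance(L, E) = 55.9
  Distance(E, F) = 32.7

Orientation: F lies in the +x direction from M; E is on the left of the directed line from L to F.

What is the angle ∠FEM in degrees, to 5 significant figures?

100.63°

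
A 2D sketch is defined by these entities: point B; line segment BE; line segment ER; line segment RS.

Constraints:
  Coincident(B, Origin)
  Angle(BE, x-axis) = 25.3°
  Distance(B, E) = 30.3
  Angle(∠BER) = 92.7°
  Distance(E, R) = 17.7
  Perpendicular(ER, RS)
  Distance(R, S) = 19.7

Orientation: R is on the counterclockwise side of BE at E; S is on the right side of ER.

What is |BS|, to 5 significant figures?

53.502

B is at the origin; BE runs at 25.3° with length 30.3, so E = 30.3·(cos 25.3°, sin 25.3°) = (27.394, 12.949). ∠BER = 92.7°, so ER runs at 25.3° + (180° − 92.7°) = 112.60° from the x-axis; with |ER| = 17.7, R = E + 17.7·(cos 112.60°, sin 112.60°) = (20.592, 29.290). The perpendicularity gives RS at right angles to ER; with |RS| = 19.7 on the right of ER, S = R + 19.7·(0.92321, 0.38430) = (38.779, 36.860). Then |BS| = |S − B| = 53.502.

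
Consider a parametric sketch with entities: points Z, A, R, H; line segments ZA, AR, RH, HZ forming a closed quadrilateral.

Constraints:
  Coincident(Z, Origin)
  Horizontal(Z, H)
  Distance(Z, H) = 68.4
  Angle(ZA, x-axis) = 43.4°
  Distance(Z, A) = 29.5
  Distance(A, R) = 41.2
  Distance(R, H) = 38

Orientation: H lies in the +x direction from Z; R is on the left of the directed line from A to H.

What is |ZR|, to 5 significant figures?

69.691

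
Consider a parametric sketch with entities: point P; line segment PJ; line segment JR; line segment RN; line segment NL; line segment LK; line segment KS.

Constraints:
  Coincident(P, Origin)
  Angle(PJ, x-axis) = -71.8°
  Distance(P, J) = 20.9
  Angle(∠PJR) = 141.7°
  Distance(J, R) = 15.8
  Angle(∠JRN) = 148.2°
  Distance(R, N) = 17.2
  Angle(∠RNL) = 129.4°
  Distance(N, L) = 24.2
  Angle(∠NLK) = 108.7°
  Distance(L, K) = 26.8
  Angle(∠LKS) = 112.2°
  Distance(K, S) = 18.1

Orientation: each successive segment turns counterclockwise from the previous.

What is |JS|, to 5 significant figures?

33.170

∠NLK = 108.7° gives LK at 120.20° from the x-axis; with |LK| = 26.8, K = (39.323, 12.314). ∠LKS = 112.2° gives KS at -172.00° from the x-axis; with |KS| = 18.1, S = (21.399, 9.7945). Then |JS| = |S − J| = 33.170.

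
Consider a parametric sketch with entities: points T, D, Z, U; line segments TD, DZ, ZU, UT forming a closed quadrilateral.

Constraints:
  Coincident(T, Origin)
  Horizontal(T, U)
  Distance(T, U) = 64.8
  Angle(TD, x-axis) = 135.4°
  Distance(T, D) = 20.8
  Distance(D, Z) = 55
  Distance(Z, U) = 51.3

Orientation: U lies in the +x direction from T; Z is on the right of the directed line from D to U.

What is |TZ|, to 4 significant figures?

34.30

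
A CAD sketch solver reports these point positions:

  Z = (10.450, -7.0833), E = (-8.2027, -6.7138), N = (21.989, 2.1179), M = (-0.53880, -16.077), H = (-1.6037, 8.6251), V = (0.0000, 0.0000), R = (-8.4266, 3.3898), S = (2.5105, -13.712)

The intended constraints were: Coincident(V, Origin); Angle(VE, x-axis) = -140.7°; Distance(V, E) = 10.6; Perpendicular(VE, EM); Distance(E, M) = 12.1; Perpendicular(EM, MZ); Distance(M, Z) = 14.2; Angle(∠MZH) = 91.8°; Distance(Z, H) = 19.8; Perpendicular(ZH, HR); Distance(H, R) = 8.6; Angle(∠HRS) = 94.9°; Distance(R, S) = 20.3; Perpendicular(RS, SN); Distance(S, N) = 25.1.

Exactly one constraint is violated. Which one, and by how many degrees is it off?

Perpendicular(RS, SN) — off by 6.50°.

V = (0.00, 0.00) ✓; VE at -140.7° ✓; |VE| = 10.60 ✓; ∠(VE, EM) = 90.00° ✓; |EM| = 12.10 ✓; ∠(EM, MZ) = 90.00° ✓; |MZ| = 14.20 ✓; ∠MZH = 91.80° ✓; |ZH| = 19.80 ✓; ∠(ZH, HR) = 90.00° ✓; |HR| = 8.600 ✓; ∠HRS = 94.90° ✓; |RS| = 20.30 ✓; ∠(RS, SN) = 96.50° ✗; |SN| = 25.10 ✓.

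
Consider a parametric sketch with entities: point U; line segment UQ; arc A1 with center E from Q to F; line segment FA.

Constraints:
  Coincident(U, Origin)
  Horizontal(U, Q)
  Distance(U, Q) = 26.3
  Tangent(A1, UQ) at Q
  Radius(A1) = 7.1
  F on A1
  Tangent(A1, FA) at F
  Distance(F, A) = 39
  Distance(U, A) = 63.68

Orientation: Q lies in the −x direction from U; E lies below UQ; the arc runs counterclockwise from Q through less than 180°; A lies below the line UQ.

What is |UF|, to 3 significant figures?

32.8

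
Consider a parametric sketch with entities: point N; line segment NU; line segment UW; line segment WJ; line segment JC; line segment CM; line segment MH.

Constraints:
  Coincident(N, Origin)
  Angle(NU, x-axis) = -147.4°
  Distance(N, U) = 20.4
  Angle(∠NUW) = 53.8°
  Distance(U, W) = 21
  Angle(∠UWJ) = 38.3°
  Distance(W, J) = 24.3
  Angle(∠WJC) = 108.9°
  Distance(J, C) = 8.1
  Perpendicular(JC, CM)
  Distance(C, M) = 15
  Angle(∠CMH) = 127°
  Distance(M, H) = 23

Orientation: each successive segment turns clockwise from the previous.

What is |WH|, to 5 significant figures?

6.3239

N is at the origin; NU runs at -147.4° with length 20.4, so U = (-17.186, -10.991). ∠NUW = 53.8° gives UW at 86.400° from the x-axis; with |UW| = 21.0, W = (-15.867, 9.9676). ∠UWJ = 38.3° gives WJ at -55.300° from the x-axis; with |WJ| = 24.3, J = (-2.0339, -10.010). ∠WJC = 108.9° gives JC at -126.40° from the x-axis; with |JC| = 8.1, C = (-6.8406, -16.530). JC ⟂ CM, so CM runs at 143.60°; with |CM| = 15.0, M = (-18.914, -7.6288). ∠CMH = 127.0° gives MH at 90.600° from the x-axis; with |MH| = 23.0, H = (-19.155, 15.370). Then |WH| = |H − W| = 6.3239.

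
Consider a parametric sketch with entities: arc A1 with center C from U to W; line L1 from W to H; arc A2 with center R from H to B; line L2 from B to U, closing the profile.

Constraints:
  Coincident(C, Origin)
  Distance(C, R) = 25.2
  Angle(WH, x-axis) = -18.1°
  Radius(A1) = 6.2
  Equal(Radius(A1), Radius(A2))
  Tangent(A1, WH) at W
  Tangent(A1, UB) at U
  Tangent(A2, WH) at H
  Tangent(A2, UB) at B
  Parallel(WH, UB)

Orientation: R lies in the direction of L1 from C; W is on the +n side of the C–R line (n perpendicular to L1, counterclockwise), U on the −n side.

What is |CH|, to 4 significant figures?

25.95

The slot axis is L1's direction at -18.1°, so u = (cos -18.1°, sin -18.1°) = (0.9505, -0.3107) and n = (−sin -18.1°, cos -18.1°) = (0.3107, 0.9505). C is at the origin and R lies 25.2 along u from C, so R = 25.2·u = (23.95, -7.829). Tangency of A1 to both parallel lines with radius 6.2 puts W and U at C ± 6.2·n: W = (1.926, 5.893), U = (-1.926, -5.893). Equal radii place H and B the same way about R: H = R + 6.2·n = (25.88, -1.936), B = R − 6.2·n = (22.03, -13.72). Then |CH| = |H − C| = 25.95.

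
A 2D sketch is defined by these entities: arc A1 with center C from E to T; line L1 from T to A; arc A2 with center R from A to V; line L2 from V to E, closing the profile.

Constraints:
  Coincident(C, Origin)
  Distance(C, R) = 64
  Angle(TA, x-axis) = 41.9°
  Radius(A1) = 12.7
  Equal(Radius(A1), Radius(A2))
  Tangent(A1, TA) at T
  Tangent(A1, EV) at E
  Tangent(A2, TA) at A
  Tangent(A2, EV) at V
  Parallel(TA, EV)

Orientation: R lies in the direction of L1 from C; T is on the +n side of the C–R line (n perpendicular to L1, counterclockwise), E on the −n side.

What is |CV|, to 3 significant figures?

65.2

Tangency of A1 to both parallel lines with radius 12.7 puts T and E at C ± 12.7·n: T = (-8.48, 9.45), E = (8.48, -9.45). Equal radii place A and V the same way about R: A = R + 12.7·n = (39.2, 52.2), V = R − 12.7·n = (56.1, 33.3). Then |CV| = |V − C| = 65.2.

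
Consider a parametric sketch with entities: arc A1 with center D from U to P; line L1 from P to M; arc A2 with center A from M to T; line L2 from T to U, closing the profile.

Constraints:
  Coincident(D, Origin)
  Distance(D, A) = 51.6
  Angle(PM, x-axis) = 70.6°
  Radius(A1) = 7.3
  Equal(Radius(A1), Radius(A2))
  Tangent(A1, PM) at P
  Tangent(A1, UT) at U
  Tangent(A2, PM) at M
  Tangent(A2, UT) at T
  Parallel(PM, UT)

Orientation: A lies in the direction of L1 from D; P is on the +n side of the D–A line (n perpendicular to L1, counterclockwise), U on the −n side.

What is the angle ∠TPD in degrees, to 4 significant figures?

74.20°

The slot axis is L1's direction at 70.6°, so u = (cos 70.6°, sin 70.6°) = (0.3322, 0.9432) and n = (−sin 70.6°, cos 70.6°) = (-0.9432, 0.3322). D is at the origin and A lies 51.6 along u from D, so A = 51.6·u = (17.14, 48.67). Tangency of A1 to both parallel lines with radius 7.3 puts P and U at D ± 7.3·n: P = (-6.886, 2.425), U = (6.886, -2.425). Equal radii place M and T the same way about A: M = A + 7.3·n = (10.25, 51.10), T = A − 7.3·n = (24.03, 46.25). Then cos ∠TPD = PT·PD / (|PT||PD|), giving 74.20°.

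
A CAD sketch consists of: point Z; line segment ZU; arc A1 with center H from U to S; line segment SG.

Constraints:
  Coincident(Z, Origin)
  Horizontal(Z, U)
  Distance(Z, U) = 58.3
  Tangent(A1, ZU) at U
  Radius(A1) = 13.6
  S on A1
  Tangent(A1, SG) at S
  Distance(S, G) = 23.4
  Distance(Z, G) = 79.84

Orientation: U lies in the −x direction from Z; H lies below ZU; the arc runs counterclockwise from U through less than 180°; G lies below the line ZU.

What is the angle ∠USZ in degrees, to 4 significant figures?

35.51°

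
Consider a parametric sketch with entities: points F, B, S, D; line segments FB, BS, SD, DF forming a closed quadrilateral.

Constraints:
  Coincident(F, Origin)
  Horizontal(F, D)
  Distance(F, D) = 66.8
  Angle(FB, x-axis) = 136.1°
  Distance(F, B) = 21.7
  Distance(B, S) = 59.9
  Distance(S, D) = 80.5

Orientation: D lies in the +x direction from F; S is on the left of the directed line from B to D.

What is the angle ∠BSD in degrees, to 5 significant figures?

71.587°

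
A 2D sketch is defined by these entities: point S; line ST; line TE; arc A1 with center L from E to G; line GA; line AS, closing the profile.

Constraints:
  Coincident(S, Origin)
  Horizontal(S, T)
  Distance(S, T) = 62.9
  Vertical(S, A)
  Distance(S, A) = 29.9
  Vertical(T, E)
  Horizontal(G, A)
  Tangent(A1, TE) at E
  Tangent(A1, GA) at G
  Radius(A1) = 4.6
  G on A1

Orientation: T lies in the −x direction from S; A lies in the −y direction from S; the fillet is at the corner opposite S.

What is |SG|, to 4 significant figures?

65.52

S is at the origin; ST is horizontal with |ST| = 62.9 and T on the −x side, so T = (-62.90, 0.000). SA is vertical with |SA| = 29.9 and A on the −y side, so A = (0.000, -29.90). The virtual corner opposite S is at (-62.90, -29.90). A1 meets TE tangentially, so LE is at right angles to TE and A1 meets GA tangentially, so LG is at right angles to GA, with radius 4.6, so the center L sits 4.6 in from both sides at L = (-58.30, -25.30). That places the tangent points at E = (-62.90, -25.30) on TE and G = (-58.30, -29.90) on GA. Then |SG| = |G − S| = 65.52.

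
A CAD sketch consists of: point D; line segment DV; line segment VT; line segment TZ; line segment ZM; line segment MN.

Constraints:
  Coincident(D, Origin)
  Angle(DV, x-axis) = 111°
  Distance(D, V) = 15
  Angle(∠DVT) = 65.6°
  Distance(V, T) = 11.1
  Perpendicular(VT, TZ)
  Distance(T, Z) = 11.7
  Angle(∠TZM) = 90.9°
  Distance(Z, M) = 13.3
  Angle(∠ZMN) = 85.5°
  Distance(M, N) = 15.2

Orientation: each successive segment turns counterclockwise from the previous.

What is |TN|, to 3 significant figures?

12.8

D is at the origin; DV runs at 111.0° with length 15.0, so V = (-5.38, 14.0). ∠DVT = 65.6° gives VT at -135° from the x-axis; with |VT| = 11.1, T = (-13.2, 6.10). VT ⟂ TZ, so TZ runs at -44.6°; with |TZ| = 11.7, Z = (-4.84, -2.11). ∠TZM = 90.9° gives ZM at 44.5° from the x-axis; with |ZM| = 13.3, M = (4.65, 7.21). ∠ZMN = 85.5° gives MN at 139° from the x-axis; with |MN| = 15.2, N = (-6.82, 17.2). Then |TN| = |N − T| = 12.8.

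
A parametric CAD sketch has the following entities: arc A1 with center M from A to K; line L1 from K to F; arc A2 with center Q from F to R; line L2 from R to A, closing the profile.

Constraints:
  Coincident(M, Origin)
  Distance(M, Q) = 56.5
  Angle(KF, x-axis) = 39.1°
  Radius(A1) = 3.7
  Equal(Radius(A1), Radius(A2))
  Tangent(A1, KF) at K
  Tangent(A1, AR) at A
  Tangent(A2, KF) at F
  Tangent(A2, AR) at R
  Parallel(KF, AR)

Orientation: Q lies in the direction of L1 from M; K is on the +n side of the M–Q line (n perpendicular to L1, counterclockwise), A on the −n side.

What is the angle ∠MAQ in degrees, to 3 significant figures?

86.3°

M is at the origin and Q lies 56.5 along u from M, so Q = 56.5·u = (43.8, 35.6). Tangency of A1 to both parallel lines with radius 3.7 puts K and A at M ± 3.7·n: K = (-2.33, 2.87), A = (2.33, -2.87). Then cos ∠MAQ = AM·AQ / (|AM||AQ|), giving 86.3°.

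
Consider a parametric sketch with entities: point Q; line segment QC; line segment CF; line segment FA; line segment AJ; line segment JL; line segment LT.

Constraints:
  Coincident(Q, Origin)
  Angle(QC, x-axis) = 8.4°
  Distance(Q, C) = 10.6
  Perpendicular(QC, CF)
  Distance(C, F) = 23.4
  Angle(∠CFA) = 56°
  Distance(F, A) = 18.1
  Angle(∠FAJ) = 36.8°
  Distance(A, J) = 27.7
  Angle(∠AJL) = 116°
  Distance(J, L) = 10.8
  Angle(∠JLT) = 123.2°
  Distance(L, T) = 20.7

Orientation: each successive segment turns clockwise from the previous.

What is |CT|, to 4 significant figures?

40.49

Q is at the origin; QC runs at 8.4° with length 10.6, so C = (10.49, 1.548). QC ⟂ CF, so CF runs at -81.60°; with |CF| = 23.4, F = (13.90, -21.60). ∠CFA = 56.0° gives FA at 154.4° from the x-axis; with |FA| = 18.1, A = (-2.419, -13.78). ∠FAJ = 36.8° gives AJ at 11.20° from the x-axis; with |AJ| = 27.7, J = (24.75, -8.399). ∠AJL = 116.0° gives JL at -52.80° from the x-axis; with |JL| = 10.8, L = (31.28, -17.00). ∠JLT = 123.2° gives LT at -109.6° from the x-axis; with |LT| = 20.7, T = (24.34, -36.50). Then |CT| = |T − C| = 40.49.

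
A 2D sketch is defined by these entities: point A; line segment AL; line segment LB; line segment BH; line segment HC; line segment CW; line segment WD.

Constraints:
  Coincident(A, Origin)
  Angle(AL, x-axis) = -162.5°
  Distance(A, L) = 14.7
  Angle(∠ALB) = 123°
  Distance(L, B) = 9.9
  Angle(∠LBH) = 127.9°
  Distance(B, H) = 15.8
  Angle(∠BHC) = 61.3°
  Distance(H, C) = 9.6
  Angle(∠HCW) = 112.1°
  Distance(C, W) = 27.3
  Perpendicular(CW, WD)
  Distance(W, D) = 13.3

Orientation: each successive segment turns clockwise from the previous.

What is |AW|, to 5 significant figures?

22.011

A is at the origin; AL runs at -162.5° with length 14.7, so L = (-14.020, -4.4204). ∠ALB = 123.0° gives LB at 140.50° from the x-axis; with |LB| = 9.9, B = (-21.659, 1.8768). ∠LBH = 127.9° gives BH at 88.400° from the x-axis; with |BH| = 15.8, H = (-21.218, 17.671). ∠BHC = 61.3° gives HC at -30.300° from the x-axis; with |HC| = 9.6, C = (-12.929, 12.827). ∠HCW = 112.1° gives CW at -98.200° from the x-axis; with |CW| = 27.3, W = (-16.823, -14.194). Then |AW| = |W − A| = 22.011.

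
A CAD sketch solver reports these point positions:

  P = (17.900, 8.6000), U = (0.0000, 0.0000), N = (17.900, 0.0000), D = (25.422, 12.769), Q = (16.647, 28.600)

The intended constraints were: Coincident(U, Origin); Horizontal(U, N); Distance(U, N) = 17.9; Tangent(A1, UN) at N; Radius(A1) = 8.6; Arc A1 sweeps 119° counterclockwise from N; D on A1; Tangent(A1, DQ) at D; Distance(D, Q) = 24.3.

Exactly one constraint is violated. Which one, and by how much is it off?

Distance(D, Q) = 24.3 — off by 6.20.

U = (0.00, 0.00) ✓; U.y = 0.00, N.y = 0.00 ✓; |UN| = 17.90 ✓; ∠(PN, NU) = 90.00° ✓; |PN| = 8.600 ✓; bearing(P→D) − bearing(P→N) = 119.0° ✓; |PD| = 8.600 ✓; ∠(PD, DQ) = 90.00° ✓; |DQ| = 18.10 ✗.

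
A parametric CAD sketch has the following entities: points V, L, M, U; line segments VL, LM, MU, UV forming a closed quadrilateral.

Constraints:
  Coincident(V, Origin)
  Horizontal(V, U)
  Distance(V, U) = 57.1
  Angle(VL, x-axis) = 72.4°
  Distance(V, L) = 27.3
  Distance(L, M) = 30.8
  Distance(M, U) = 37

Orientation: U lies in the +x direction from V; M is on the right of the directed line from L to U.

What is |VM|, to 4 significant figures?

20.32

Checks: |LM| = 30.80 ✓; |MU| = 37.00 ✓.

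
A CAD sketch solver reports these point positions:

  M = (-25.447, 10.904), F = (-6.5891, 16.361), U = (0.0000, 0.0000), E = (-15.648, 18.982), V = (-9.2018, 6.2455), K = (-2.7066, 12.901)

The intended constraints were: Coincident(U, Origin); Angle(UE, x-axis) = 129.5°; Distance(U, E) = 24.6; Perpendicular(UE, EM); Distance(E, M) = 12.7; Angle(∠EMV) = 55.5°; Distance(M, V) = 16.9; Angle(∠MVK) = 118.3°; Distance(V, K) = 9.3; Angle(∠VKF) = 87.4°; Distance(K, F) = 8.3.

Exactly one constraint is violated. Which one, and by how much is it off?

Distance(K, F) = 8.3 — off by 3.10.

U = (0.00, 0.00) ✓; UE at 129.5° ✓; |UE| = 24.60 ✓; ∠(UE, EM) = 90.00° ✓; |EM| = 12.70 ✓; ∠EMV = 55.50° ✓; |MV| = 16.90 ✓; ∠MVK = 118.3° ✓; |VK| = 9.300 ✓; ∠VKF = 87.41° ✓; |KF| = 5.201 ✗.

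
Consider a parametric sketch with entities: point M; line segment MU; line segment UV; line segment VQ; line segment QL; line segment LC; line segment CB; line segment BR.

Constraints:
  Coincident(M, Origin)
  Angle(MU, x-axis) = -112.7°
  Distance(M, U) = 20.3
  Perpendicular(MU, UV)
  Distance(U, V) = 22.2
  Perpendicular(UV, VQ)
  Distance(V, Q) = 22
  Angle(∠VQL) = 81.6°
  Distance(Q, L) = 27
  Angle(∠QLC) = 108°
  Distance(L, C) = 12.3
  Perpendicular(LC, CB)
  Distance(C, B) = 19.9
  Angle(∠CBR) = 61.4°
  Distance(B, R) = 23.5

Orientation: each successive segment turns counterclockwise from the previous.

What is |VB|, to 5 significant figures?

9.5054

M is at the origin; MU runs at -112.7° with length 20.3, so U = (-7.8339, -18.728). The perpendicularity gives UV at right angles to MU, so UV runs at -22.700°; with |UV| = 22.2, V = (12.646, -27.295). The perpendicularity gives VQ at right angles to UV, so VQ runs at 67.300°; with |VQ| = 22.0, Q = (21.136, -6.9988). ∠VQL = 81.6° gives QL at 165.70° from the x-axis; with |QL| = 27.0, L = (-5.0270, -0.32983). ∠QLC = 108.0° gives LC at -122.30° from the x-axis; with |LC| = 12.3, C = (-11.600, -10.727). LC ⟂ CB, so CB runs at -32.300°; with |CB| = 19.9, B = (5.2211, -21.360). Then |VB| = |B − V| = 9.5054.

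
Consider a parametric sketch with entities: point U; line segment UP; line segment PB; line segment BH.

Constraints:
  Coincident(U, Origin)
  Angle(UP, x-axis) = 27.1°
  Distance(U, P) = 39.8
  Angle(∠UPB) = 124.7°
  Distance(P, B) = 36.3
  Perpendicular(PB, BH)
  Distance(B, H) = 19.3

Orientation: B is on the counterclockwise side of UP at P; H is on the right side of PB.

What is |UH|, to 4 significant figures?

78.63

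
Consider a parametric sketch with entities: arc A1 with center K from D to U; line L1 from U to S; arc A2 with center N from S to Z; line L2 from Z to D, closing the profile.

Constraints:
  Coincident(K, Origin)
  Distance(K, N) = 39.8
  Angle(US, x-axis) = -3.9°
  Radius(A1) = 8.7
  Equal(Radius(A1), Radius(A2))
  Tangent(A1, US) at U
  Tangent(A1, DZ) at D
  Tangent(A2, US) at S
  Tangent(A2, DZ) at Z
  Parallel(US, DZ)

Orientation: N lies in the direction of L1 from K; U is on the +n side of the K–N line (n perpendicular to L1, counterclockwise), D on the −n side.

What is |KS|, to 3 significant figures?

40.7

The slot axis is L1's direction at -3.9°, so u = (cos -3.9°, sin -3.9°) = (0.998, -0.0680) and n = (−sin -3.9°, cos -3.9°) = (0.0680, 0.998). K is at the origin and N lies 39.8 along u from K, so N = 39.8·u = (39.7, -2.71). Tangency of A1 to both parallel lines with radius 8.7 puts U and D at K ± 8.7·n: U = (0.592, 8.68), D = (-0.592, -8.68). Equal radii place S and Z the same way about N: S = N + 8.7·n = (40.3, 5.97), Z = N − 8.7·n = (39.1, -11.4). Then |KS| = |S − K| = 40.7.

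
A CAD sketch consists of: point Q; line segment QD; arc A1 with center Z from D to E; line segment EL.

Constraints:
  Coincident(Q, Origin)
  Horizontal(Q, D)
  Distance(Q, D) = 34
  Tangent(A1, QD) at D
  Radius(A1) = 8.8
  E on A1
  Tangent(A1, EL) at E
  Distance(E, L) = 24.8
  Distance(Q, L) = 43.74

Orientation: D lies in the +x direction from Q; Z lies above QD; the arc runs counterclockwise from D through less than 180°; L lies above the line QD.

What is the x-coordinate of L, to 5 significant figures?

27.231

Q is at the origin; Q and D share the same y with |QD| = 34.0 and D on the +x side, so D = (34.000, 0.0000). A1 meets QD tangentially, so ZD is at right angles to QD, so Z = D + (0, 8.8) = (34.000, 8.8000). Since ZE ⟂ EL (tangency), |ZL| = √(8.8² + 24.8²) = 26.315 regardless of where E sits on A1. So L lies on both circle(Q, 43.74) and circle(Z, 26.315); the above-QD intersection is L = (27.231, 34.230). E is the foot of the tangent from L: E = (41.257, 13.777).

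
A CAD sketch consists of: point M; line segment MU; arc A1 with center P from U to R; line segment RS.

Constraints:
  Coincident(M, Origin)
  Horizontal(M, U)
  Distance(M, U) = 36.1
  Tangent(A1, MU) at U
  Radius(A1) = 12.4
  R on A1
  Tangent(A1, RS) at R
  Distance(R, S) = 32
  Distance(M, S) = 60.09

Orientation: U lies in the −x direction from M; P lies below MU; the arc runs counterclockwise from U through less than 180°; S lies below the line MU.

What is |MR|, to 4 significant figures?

50.57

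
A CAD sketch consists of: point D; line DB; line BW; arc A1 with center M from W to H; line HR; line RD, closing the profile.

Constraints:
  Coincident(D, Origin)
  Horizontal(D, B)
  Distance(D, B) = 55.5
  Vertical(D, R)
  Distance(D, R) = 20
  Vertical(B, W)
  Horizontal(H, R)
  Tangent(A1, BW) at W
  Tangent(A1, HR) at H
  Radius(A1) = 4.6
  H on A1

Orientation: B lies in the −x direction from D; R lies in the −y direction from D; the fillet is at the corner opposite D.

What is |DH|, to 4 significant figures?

54.69

The virtual corner opposite D is at (-55.50, -20.00). Since A1 is tangent to BW there, MW ⟂ BW and tangency of A1 to HR means the radius MH is perpendicular to HR, with radius 4.6, so the center M sits 4.6 in from both sides at M = (-50.90, -15.40). That places the tangent points at W = (-55.50, -15.40) on BW and H = (-50.90, -20.00) on HR. Then |DH| = |H − D| = 54.69.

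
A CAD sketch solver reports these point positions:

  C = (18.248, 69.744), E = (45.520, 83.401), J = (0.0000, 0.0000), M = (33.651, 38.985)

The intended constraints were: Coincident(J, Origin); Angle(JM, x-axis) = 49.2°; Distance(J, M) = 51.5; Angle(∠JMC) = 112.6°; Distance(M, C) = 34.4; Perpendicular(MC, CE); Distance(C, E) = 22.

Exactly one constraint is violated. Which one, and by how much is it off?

Distance(C, E) = 22 — off by 8.50.

J = (0.00, 0.00) ✓; JM at 49.20° ✓; |JM| = 51.50 ✓; ∠JMC = 112.6° ✓; |MC| = 34.40 ✓; ∠(MC, CE) = 90.00° ✓; |CE| = 30.50 ✗.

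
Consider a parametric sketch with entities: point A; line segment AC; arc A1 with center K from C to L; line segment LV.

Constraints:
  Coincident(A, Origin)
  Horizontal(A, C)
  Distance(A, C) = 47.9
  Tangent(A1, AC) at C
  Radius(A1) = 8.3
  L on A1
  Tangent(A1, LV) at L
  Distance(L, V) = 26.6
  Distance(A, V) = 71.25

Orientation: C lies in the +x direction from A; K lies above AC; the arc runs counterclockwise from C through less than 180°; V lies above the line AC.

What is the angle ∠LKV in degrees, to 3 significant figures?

72.7°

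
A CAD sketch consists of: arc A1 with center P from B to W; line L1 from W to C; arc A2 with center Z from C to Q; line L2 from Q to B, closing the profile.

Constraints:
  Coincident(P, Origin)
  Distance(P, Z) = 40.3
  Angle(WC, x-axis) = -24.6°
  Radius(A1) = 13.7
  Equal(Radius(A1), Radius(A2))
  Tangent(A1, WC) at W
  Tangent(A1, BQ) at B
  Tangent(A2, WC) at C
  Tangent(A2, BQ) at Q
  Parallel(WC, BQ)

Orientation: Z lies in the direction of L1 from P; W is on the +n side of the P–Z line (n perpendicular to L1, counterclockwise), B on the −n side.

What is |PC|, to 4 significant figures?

42.57

The slot axis is L1's direction at -24.6°, so u = (cos -24.6°, sin -24.6°) = (0.9092, -0.4163) and n = (−sin -24.6°, cos -24.6°) = (0.4163, 0.9092). P is at the origin and Z lies 40.3 along u from P, so Z = 40.3·u = (36.64, -16.78). Tangency of A1 to both parallel lines with radius 13.7 puts W and B at P ± 13.7·n: W = (5.703, 12.46), B = (-5.703, -12.46). Equal radii place C and Q the same way about Z: C = Z + 13.7·n = (42.35, -4.320), Q = Z − 13.7·n = (30.94, -29.23). Then |PC| = |C − P| = 42.57.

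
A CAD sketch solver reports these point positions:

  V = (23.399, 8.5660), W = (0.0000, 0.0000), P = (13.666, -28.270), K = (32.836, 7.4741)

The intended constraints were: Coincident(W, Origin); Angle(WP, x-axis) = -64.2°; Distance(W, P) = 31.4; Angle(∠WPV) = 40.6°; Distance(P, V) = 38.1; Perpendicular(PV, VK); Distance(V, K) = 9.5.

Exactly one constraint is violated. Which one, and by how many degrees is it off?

Perpendicular(PV, VK) — off by 8.20°.

W = (0.00, 0.00) ✓; WP at -64.20° ✓; |WP| = 31.40 ✓; ∠WPV = 40.60° ✓; |PV| = 38.10 ✓; ∠(PV, VK) = 81.80° ✗; |VK| = 9.500 ✓.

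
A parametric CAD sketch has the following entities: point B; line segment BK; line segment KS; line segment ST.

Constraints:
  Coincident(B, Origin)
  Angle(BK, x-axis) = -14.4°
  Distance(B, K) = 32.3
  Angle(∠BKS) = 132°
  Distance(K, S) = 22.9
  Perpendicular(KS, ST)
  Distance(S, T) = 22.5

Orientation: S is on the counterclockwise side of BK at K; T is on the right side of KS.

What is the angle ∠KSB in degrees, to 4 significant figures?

28.34°

B is at the origin; BK runs at -14.4° with length 32.3, so K = 32.3·(cos -14.4°, sin -14.4°) = (31.29, -8.033). ∠BKS = 132.0°, so KS runs at -14.4° + (180° − 132.0°) = 33.60° from the x-axis; with |KS| = 22.9, S = K + 22.9·(cos 33.60°, sin 33.60°) = (50.36, 4.640). Then cos ∠KSB = SK·SB / (|SK||SB|), giving 28.34°.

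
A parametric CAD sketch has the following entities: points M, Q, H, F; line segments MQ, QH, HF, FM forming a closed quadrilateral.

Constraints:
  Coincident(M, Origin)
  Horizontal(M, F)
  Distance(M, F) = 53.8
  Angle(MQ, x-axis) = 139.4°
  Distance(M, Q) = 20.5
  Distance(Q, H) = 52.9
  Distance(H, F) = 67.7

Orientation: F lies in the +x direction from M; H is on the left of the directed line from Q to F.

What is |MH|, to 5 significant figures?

58.156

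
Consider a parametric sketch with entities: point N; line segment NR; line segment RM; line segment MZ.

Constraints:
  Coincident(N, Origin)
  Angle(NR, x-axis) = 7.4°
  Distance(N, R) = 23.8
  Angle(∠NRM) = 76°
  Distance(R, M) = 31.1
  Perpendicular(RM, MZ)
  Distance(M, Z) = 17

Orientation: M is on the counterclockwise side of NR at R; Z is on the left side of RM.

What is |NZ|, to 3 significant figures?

26.1

N is at the origin; NR runs at 7.4° with length 23.8, so R = 23.8·(cos 7.4°, sin 7.4°) = (23.6, 3.07). ∠NRM = 76.0°, so RM runs at 7.4° + (180° − 76.0°) = 111° from the x-axis; with |RM| = 31.1, M = R + 31.1·(cos 111°, sin 111°) = (12.3, 32.0). RM is perpendicular to MZ; with |MZ| = 17.0 on the left of RM, Z = M + 17.0·(-0.931, -0.365) = (-3.57, 25.8). Then |NZ| = |Z − N| = 26.1.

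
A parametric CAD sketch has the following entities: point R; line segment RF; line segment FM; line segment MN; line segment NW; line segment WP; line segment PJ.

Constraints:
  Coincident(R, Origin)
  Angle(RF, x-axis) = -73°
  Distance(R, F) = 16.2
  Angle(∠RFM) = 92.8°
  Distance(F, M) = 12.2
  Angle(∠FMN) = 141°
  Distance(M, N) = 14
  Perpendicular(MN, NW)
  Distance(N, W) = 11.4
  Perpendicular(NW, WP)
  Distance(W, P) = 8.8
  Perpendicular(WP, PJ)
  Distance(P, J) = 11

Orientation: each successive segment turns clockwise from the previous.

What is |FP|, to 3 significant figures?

15.1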